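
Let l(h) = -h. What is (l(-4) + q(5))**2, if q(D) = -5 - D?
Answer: 36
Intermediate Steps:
(l(-4) + q(5))**2 = (-1*(-4) + (-5 - 1*5))**2 = (4 + (-5 - 5))**2 = (4 - 10)**2 = (-6)**2 = 36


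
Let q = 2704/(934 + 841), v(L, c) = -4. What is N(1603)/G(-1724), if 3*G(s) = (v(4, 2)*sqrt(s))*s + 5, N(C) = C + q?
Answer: 949343/3233833166355 - 13093338656*I*sqrt(431)/16169165831775 ≈ 2.9357e-7 - 0.016811*I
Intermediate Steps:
q = 2704/1775 ≈ 1.5234
N(C) = 2704/1775 + C (N(C) = C + 2704/1775 = 2704/1775 + C)
G(s) = 5/3 - 4*s**(3/2)/3 (G(s) = ((-4*sqrt(s))*s + 5)/3 = (-4*s**(3/2) + 5)/3 = (5 - 4*s**(3/2))/3 = 5/3 - 4*s**(3/2)/3)
N(1603)/G(-1724) = (2704/1775 + 1603)/(5/3 - (-13792)*I*sqrt(431)/3) = 2848029/(1775*(5/3 - (-13792)*I*sqrt(431)/3)) = 2848029/(1775*(5/3 + 13792*I*sqrt(431)/3))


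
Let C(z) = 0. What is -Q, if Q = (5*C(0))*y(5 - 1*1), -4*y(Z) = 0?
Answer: 0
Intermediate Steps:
y(Z) = 0 (y(Z) = -¼*0 = 0)
Q = 0 (Q = (5*0)*0 = 0*0 = 0)
-Q = -1*0 = 0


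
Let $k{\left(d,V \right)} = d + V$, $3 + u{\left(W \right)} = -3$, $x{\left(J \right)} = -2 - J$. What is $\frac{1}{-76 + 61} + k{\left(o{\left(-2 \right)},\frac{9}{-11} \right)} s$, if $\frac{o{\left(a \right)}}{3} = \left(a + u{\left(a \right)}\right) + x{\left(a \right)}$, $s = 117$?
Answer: $- \frac{479126}{165} \approx -2903.8$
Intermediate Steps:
$u{\left(W \right)} = -6$ ($u{\left(W \right)} = -3 - 3 = -6$)
$o{\left(a \right)} = -24$ ($o{\left(a \right)} = 3 \left(\left(a - 6\right) - \left(2 + a\right)\right) = 3 \left(\left(-6 + a\right) - \left(2 + a\right)\right) = 3 \left(-8\right) = -24$)
$k{\left(d,V \right)} = V + d$
$\frac{1}{-76 + 61} + k{\left(o{\left(-2 \right)},\frac{9}{-11} \right)} s = \frac{1}{-76 + 61} + \left(\frac{9}{-11} - 24\right) 117 = \frac{1}{-15} + \left(9 \left(- \frac{1}{11}\right) - 24\right) 117 = - \frac{1}{15} + \left(- \frac{9}{11} - 24\right) 117 = - \frac{1}{15} - \frac{31941}{11} = - \frac{479126}{165}$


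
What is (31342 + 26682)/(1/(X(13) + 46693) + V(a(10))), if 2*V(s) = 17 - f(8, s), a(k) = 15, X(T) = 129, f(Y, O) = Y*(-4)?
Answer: 679199932/286785 ≈ 2368.3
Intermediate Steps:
f(Y, O) = -4*Y
V(s) = 49/2 (V(s) = (17 - (-4)*8)/2 = (17 - 1*(-32))/2 = (17 + 32)/2 = (1/2)*49 = 49/2)
(31342 + 26682)/(1/(X(13) + 46693) + V(a(10))) = (31342 + 26682)/(1/(129 + 46693) + 49/2) = 58024/(1/46822 + 49/2) = 58024/(573570/23411) = 58024*(23411/573570) = 679199932/286785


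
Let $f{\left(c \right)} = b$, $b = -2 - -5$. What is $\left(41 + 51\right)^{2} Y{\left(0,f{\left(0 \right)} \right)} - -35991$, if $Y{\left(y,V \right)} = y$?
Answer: $35991$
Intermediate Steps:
$b = 3$ ($b = -2 + 5 = 3$)
$f{\left(c \right)} = 3$
$\left(41 + 51\right)^{2} Y{\left(0,f{\left(0 \right)} \right)} - -35991 = \left(41 + 51\right)^{2} \cdot 0 - -35991 = 92^{2} \cdot 0 + 35991 = 8464 \cdot 0 + 35991 = 0 + 35991 = 35991$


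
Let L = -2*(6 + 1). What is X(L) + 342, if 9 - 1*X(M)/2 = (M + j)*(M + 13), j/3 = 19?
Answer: 446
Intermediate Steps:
j = 57 (j = 3*19 = 57)
L = -14 (L = -2*7 = -14)
X(M) = 18 - 2*(13 + M)*(57 + M) (X(M) = 18 - 2*(M + 57)*(M + 13) = 18 - 2*(57 + M)*(13 + M) = 18 - 2*(13 + M)*(57 + M))
X(L) + 342 = (-1464 - 140*(-14) - 2*(-14)**2) + 342 = (-1464 + 1960 - 2*196) + 342 = (-1464 + 1960 - 392) + 342 = 104 + 342 = 446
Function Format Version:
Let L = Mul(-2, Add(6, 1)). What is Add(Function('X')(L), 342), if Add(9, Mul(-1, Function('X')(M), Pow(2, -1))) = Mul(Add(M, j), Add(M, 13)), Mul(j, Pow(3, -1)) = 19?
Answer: 446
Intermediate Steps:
j = 57 (j = Mul(3, 19) = 57)
L = -14 (L = Mul(-2, 7) = -14)
Function('X')(M) = Add(18, Mul(-2, Add(13, M), Add(57, M))) (Function('X')(M) = Add(18, Mul(-2, Mul(Add(M, 57), Add(M, 13)))) = Add(18, Mul(-2, Mul(Add(57, M), Add(13, M)))) = Add(18, Mul(-2, Mul(Add(13, M), Add(57, M)))) = Add(18, Mul(-2, Add(13, M), Add(57, M))))
Add(Function('X')(L), 342) = Add(Add(-1464, Mul(-140, -14), Mul(-2, Pow(-14, 2))), 342) = Add(Add(-1464, 1960, Mul(-2, 196)), 342) = Add(Add(-1464, 1960, -392), 342) = Add(104, 342) = 446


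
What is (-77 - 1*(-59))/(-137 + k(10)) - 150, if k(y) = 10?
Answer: -19032/127 ≈ -149.86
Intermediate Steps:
(-77 - 1*(-59))/(-137 + k(10)) - 150 = (-77 - 1*(-59))/(-137 + 10) - 150 = (-77 + 59)/(-127) - 150 = -1/127*(-18) - 150 = 18/127 - 150 = -19032/127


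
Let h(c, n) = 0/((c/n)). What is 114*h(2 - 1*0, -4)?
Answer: 0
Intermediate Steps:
h(c, n) = 0 (h(c, n) = 0*(n/c) = 0)
114*h(2 - 1*0, -4) = 114*0 = 0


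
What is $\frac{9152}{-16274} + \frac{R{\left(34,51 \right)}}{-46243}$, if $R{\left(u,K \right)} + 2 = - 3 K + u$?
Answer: $- \frac{210623391}{376279291} \approx -0.55975$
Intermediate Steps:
$R{\left(u,K \right)} = -2 + u - 3 K$ ($R{\left(u,K \right)} = -2 - \left(- u + 3 K\right) = -2 + u - 3 K$)
$\frac{9152}{-16274} + \frac{R{\left(34,51 \right)}}{-46243} = \frac{9152}{-16274} + \frac{-2 + 34 - 153}{-46243} = 9152 \left(- \frac{1}{16274}\right) + \left(-2 + 34 - 153\right) \left(- \frac{1}{46243}\right) = - \frac{4576}{8137} - - \frac{121}{46243} = - \frac{4576}{8137} + \frac{121}{46243} = - \frac{210623391}{376279291}$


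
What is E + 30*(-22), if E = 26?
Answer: -634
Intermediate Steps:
E + 30*(-22) = 26 + 30*(-22) = 26 - 660 = -634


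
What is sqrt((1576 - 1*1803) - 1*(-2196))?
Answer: sqrt(1969) ≈ 44.373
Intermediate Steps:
sqrt((1576 - 1*1803) - 1*(-2196)) = sqrt((1576 - 1803) + 2196) = sqrt(-227 + 2196) = sqrt(1969)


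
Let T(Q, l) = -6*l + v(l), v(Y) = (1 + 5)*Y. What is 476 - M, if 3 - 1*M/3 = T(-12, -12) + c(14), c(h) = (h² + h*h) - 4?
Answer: 1631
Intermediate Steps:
v(Y) = 6*Y
T(Q, l) = 0 (T(Q, l) = -6*l + 6*l = 0)
c(h) = -4 + 2*h² (c(h) = (h² + h²) - 4 = 2*h² - 4 = -4 + 2*h²)
M = -1155 (M = 9 - 3*(0 + (-4 + 2*14²)) = 9 - 3*(0 + (-4 + 2*196)) = 9 - 3*(0 + (-4 + 392)) = 9 - 3*(0 + 388) = 9 - 3*388 = 9 - 1164 = -1155)
476 - M = 476 - 1*(-1155) = 476 + 1155 = 1631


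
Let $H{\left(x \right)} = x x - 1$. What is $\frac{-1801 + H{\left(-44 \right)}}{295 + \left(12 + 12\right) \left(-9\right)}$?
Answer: $\frac{134}{79} \approx 1.6962$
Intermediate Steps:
$H{\left(x \right)} = -1 + x^{2}$ ($H{\left(x \right)} = x^{2} - 1 = -1 + x^{2}$)
$\frac{-1801 + H{\left(-44 \right)}}{295 + \left(12 + 12\right) \left(-9\right)} = \frac{-1801 - \left(1 - \left(-44\right)^{2}\right)}{295 + \left(12 + 12\right) \left(-9\right)} = \frac{-1801 + \left(-1 + 1936\right)}{295 + 24 \left(-9\right)} = \frac{-1801 + 1935}{295 - 216} = \frac{134}{79}$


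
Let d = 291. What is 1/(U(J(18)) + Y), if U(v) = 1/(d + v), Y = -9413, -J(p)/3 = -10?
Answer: -321/3021572 ≈ -0.00010624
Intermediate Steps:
J(p) = 30 (J(p) = -3*(-10) = 30)
U(v) = 1/(291 + v)
1/(U(J(18)) + Y) = 1/(1/(291 + 30) - 9413) = 1/(1/321 - 9413) = 1/(-3021572/321) = -321/3021572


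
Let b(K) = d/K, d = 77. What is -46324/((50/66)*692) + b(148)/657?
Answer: -37160640803/420545700 ≈ -88.363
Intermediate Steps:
b(K) = 77/K
-46324/((50/66)*692) + b(148)/657 = -46324/((50/66)*692) + (77/148)/657 = -46324/((50*(1/66))*692) + (77*(1/148))*(1/657) = -46324/((25/33)*692) + (77/148)*(1/657) = -46324/17300/33 + 77/97236 = -46324*33/17300 + 77/97236 = -382173/4325 + 77/97236 = -37160640803/420545700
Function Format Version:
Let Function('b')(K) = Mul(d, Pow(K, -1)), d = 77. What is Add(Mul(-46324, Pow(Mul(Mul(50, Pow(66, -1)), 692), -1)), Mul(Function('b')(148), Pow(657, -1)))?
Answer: Rational(-37160640803, 420545700) ≈ -88.363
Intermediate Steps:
Function('b')(K) = Mul(77, Pow(K, -1))
Add(Mul(-46324, Pow(Mul(Mul(50, Pow(66, -1)), 692), -1)), Mul(Function('b')(148), Pow(657, -1))) = Add(Mul(-46324, Pow(Mul(Mul(50, Pow(66, -1)), 692), -1)), Mul(Mul(77, Pow(148, -1)), Pow(657, -1))) = Add(Mul(-46324, Pow(Mul(Mul(50, Rational(1, 66)), 692), -1)), Mul(Mul(77, Rational(1, 148)), Rational(1, 657))) = Add(Mul(-46324, Pow(Mul(Rational(25, 33), 692), -1)), Mul(Rational(77, 148), Rational(1, 657))) = Add(Mul(-46324, Pow(Rational(17300, 33), -1)), Rational(77, 97236)) = Add(Mul(-46324, Rational(33, 17300)), Rational(77, 97236)) = Add(Rational(-382173, 4325), Rational(77, 97236)) = Rational(-37160640803, 420545700)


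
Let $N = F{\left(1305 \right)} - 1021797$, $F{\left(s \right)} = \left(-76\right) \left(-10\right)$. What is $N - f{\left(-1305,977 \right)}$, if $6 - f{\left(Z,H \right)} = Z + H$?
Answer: $-1021371$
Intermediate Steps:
$F{\left(s \right)} = 760$
$N = -1021037$ ($N = 760 - 1021797 = -1021037$)
$f{\left(Z,H \right)} = 6 - H - Z$ ($f{\left(Z,H \right)} = 6 - \left(Z + H\right) = 6 - \left(H + Z\right) = 6 - H - Z$)
$N - f{\left(-1305,977 \right)} = -1021037 - \left(6 - 977 - -1305\right) = -1021037 - \left(6 - 977 + 1305\right) = -1021037 - 334 = -1021371$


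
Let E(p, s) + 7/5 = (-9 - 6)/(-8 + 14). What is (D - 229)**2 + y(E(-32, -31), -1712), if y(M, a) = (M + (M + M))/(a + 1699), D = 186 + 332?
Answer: 835219/10 ≈ 83522.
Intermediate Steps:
D = 518
E(p, s) = -39/10 (E(p, s) = -7/5 + (-9 - 6)/(-8 + 14) = -7/5 - 15/6 = -7/5 - 15*1/6 = -7/5 - 5/2 = -39/10)
y(M, a) = 3*M/(1699 + a) (y(M, a) = (M + 2*M)/(1699 + a) = (3*M)/(1699 + a) = 3*M/(1699 + a))
(D - 229)**2 + y(E(-32, -31), -1712) = (518 - 229)**2 + 3*(-39/10)/(1699 - 1712) = 289**2 + 3*(-39/10)/(-13) = 83521 + 3*(-39/10)*(-1/13) = 83521 + 9/10 = 835219/10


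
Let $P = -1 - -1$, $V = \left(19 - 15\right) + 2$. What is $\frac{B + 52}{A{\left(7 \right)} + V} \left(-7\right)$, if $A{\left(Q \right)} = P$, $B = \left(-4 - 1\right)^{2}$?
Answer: $- \frac{539}{6} \approx -89.833$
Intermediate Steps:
$V = 6$ ($V = 4 + 2 = 6$)
$P = 0$ ($P = -1 + 1 = 0$)
$B = 25$ ($B = \left(-4 + \left(-3 + 2\right)\right)^{2} = \left(-4 - 1\right)^{2} = \left(-5\right)^{2} = 25$)
$A{\left(Q \right)} = 0$
$\frac{B + 52}{A{\left(7 \right)} + V} \left(-7\right) = \frac{25 + 52}{0 + 6} \left(-7\right) = \frac{77}{6} \left(-7\right) = - \frac{539}{6}$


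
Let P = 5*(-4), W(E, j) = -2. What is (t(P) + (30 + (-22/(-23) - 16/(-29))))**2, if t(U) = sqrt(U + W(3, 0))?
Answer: 431884698/444889 + 42032*I*sqrt(22)/667 ≈ 970.77 + 295.57*I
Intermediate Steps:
P = -20
t(U) = sqrt(-2 + U) (t(U) = sqrt(U - 2) = sqrt(-2 + U))
(t(P) + (30 + (-22/(-23) - 16/(-29))))**2 = (sqrt(-2 - 20) + (30 + (-22/(-23) - 16/(-29))))**2 = (sqrt(-22) + (30 + (-22*(-1/23) - 16*(-1/29))))**2 = (I*sqrt(22) + (30 + (22/23 + 16/29)))**2 = (I*sqrt(22) + (30 + 1006/667))**2 = (I*sqrt(22) + 21016/667)**2 = (21016/667 + I*sqrt(22))**2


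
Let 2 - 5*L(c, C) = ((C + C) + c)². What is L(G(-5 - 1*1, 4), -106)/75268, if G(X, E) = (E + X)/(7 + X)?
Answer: -22897/188170 ≈ -0.12168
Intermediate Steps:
G(X, E) = (E + X)/(7 + X)
L(c, C) = ⅖ - (c + 2*C)²/5 (L(c, C) = ⅖ - ((C + C) + c)²/5 = ⅖ - (2*C + c)²/5 = ⅖ - (c + 2*C)²/5)
L(G(-5 - 1*1, 4), -106)/75268 = (⅖ - ((4 + (-5 - 1*1))/(7 + (-5 - 1*1)) + 2*(-106))²/5)/75268 = (⅖ - ((4 + (-5 - 1))/(7 + (-5 - 1)) - 212)²/5)*(1/75268) = (⅖ - ((4 - 6)/(7 - 6) - 212)²/5)*(1/75268) = (⅖ - (-2/1 - 212)²/5)*(1/75268) = (⅖ - (1*(-2) - 212)²/5)*(1/75268) = (⅖ - (-2 - 212)²/5)*(1/75268) = (⅖ - ⅕*(-214)²)*(1/75268) = (⅖ - ⅕*45796)*(1/75268) = (⅖ - 45796/5)*(1/75268) = -45794/5*1/75268 = -22897/188170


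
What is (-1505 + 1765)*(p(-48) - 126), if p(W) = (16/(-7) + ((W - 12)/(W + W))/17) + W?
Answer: -10906285/238 ≈ -45825.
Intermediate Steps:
p(W) = -16/7 + W + (-12 + W)/(34*W) (p(W) = (16*(-⅐) + ((-12 + W)/((2*W)))*(1/17)) + W = (-16/7 + ((-12 + W)*(1/(2*W)))*(1/17)) + W = (-16/7 + ((-12 + W)/(2*W))*(1/17)) + W = (-16/7 + (-12 + W)/(34*W)) + W = -16/7 + W + (-12 + W)/(34*W))
(-1505 + 1765)*(p(-48) - 126) = (-1505 + 1765)*((-537/238 - 48 - 6/17/(-48)) - 126) = 260*((-537/238 - 48 - 6/17*(-1/48)) - 126) = 260*((-537/238 - 48 + 1/136) - 126) = 260*(-47837/952 - 126) = 260*(-167789/952) = -10906285/238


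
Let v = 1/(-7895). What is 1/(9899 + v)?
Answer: 7895/78152604 ≈ 0.00010102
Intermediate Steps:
v = -1/7895 ≈ -0.00012666
1/(9899 + v) = 1/(9899 - 1/7895) = 1/(78152604/7895) = 7895/78152604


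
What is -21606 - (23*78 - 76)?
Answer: -23324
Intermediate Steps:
-21606 - (23*78 - 76) = -21606 - (1794 - 76) = -21606 - 1*1718 = -21606 - 1718 = -23324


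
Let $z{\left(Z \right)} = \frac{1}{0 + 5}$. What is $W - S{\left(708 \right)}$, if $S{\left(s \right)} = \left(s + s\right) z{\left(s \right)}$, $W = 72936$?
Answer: $\frac{363264}{5} \approx 72653.0$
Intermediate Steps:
$z{\left(Z \right)} = \frac{1}{5}$
$S{\left(s \right)} = \frac{2 s}{5}$ ($S{\left(s \right)} = \left(s + s\right) \frac{1}{5} = 2 s \frac{1}{5} = \frac{2 s}{5}$)
$W - S{\left(708 \right)} = 72936 - \frac{2}{5} \cdot 708 = 72936 - \frac{1416}{5} = \frac{363264}{5}$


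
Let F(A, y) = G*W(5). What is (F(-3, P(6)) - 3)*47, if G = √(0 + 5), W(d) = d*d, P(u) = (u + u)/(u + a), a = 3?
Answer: -141 + 1175*√5 ≈ 2486.4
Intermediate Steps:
P(u) = 2*u/(3 + u) (P(u) = (u + u)/(u + 3) = (2*u)/(3 + u) = 2*u/(3 + u))
W(d) = d²
G = √5 ≈ 2.2361
F(A, y) = 25*√5 (F(A, y) = √5*5² = √5*25 = 25*√5)
(F(-3, P(6)) - 3)*47 = (25*√5 - 3)*47 = (-3 + 25*√5)*47 = -141 + 1175*√5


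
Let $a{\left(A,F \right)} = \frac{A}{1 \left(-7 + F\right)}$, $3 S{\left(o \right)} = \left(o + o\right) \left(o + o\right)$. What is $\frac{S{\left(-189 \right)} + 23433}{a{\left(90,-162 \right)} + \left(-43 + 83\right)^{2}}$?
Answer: $\frac{12009309}{270310} \approx 44.428$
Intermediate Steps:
$S{\left(o \right)} = \frac{4 o^{2}}{3}$ ($S{\left(o \right)} = \frac{\left(o + o\right) \left(o + o\right)}{3} = \frac{2 o 2 o}{3} = \frac{4 o^{2}}{3}$)
$a{\left(A,F \right)} = \frac{A}{-7 + F}$
$\frac{S{\left(-189 \right)} + 23433}{a{\left(90,-162 \right)} + \left(-43 + 83\right)^{2}} = \frac{\frac{4 \left(-189\right)^{2}}{3} + 23433}{\frac{90}{-7 - 162} + \left(-43 + 83\right)^{2}} = \frac{\frac{4}{3} \cdot 35721 + 23433}{\frac{90}{-169} + 40^{2}} = \frac{47628 + 23433}{90 \left(- \frac{1}{169}\right) + 1600} = \frac{71061}{- \frac{90}{169} + 1600} = \frac{71061}{\frac{270310}{169}} = 71061 \cdot \frac{169}{270310} = \frac{12009309}{270310}$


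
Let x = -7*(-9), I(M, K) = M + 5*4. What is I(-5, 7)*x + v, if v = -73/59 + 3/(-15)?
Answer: 278351/295 ≈ 943.56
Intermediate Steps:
I(M, K) = 20 + M (I(M, K) = M + 20 = 20 + M)
v = -424/295 (v = -73*1/59 + 3*(-1/15) = -73/59 - ⅕ = -424/295 ≈ -1.4373)
x = 63
I(-5, 7)*x + v = (20 - 5)*63 - 424/295 = 15*63 - 424/295 = 945 - 424/295 = 278351/295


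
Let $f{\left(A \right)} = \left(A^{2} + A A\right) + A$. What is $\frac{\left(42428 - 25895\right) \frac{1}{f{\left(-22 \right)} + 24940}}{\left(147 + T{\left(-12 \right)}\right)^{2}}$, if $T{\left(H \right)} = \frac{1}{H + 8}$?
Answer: $\frac{132264}{4459756567} \approx 2.9657 \cdot 10^{-5}$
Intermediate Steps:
$T{\left(H \right)} = \frac{1}{8 + H}$
$f{\left(A \right)} = A + 2 A^{2}$ ($f{\left(A \right)} = \left(A^{2} + A^{2}\right) + A = 2 A^{2} + A = A + 2 A^{2}$)
$\frac{\left(42428 - 25895\right) \frac{1}{f{\left(-22 \right)} + 24940}}{\left(147 + T{\left(-12 \right)}\right)^{2}} = \frac{\left(42428 - 25895\right) \frac{1}{- 22 \left(1 + 2 \left(-22\right)\right) + 24940}}{\left(147 + \frac{1}{8 - 12}\right)^{2}} = \frac{16533 \frac{1}{- 22 \left(1 - 44\right) + 24940}}{\left(147 + \frac{1}{-4}\right)^{2}} = \frac{16533 \frac{1}{\left(-22\right) \left(-43\right) + 24940}}{\left(147 - \frac{1}{4}\right)^{2}} = \frac{16533 \frac{1}{946 + 24940}}{\left(\frac{587}{4}\right)^{2}} = \frac{16533 \cdot \frac{1}{25886}}{\frac{344569}{16}} = 16533 \cdot \frac{1}{25886} \cdot \frac{16}{344569} = \frac{16533}{25886} \cdot \frac{16}{344569} = \frac{132264}{4459756567}$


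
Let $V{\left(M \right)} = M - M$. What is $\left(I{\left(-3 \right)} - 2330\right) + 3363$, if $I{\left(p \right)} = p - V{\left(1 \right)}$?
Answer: $1030$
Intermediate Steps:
$V{\left(M \right)} = 0$
$I{\left(p \right)} = p$ ($I{\left(p \right)} = p - 0 = p + 0 = p$)
$\left(I{\left(-3 \right)} - 2330\right) + 3363 = \left(-3 - 2330\right) + 3363 = -2333 + 3363 = 1030$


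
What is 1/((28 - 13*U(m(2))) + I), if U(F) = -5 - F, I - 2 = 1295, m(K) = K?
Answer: 1/1416 ≈ 0.00070621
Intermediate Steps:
I = 1297 (I = 2 + 1295 = 1297)
1/((28 - 13*U(m(2))) + I) = 1/((28 - 13*(-5 - 1*2)) + 1297) = 1/((28 - 13*(-5 - 2)) + 1297) = 1/((28 - 13*(-7)) + 1297) = 1/((28 + 91) + 1297) = 1/(119 + 1297) = 1/1416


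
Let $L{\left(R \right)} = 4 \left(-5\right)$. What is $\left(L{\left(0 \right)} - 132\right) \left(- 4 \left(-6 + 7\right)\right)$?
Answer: $608$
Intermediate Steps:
$L{\left(R \right)} = -20$
$\left(L{\left(0 \right)} - 132\right) \left(- 4 \left(-6 + 7\right)\right) = \left(-20 - 132\right) \left(- 4 \left(-6 + 7\right)\right) = - 152 \left(\left(-4\right) 1\right) = \left(-152\right) \left(-4\right) = 608$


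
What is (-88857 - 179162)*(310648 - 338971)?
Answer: 7591102137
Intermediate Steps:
(-88857 - 179162)*(310648 - 338971) = -268019*(-28323) = 7591102137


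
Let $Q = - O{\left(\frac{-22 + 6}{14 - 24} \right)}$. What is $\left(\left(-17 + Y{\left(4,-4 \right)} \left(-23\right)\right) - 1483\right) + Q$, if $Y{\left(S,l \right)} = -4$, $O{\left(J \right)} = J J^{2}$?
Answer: $- \frac{176512}{125} \approx -1412.1$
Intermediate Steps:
$O{\left(J \right)} = J^{3}$
$Q = - \frac{512}{125}$ ($Q = - \left(\frac{-22 + 6}{14 - 24}\right)^{3} = - \left(- \frac{16}{-10}\right)^{3} = - \left(\left(-16\right) \left(- \frac{1}{10}\right)\right)^{3} = - \left(\frac{8}{5}\right)^{3} = \left(-1\right) \frac{512}{125} = - \frac{512}{125} \approx -4.096$)
$\left(\left(-17 + Y{\left(4,-4 \right)} \left(-23\right)\right) - 1483\right) + Q = \left(\left(-17 - -92\right) - 1483\right) - \frac{512}{125} = \left(\left(-17 + 92\right) - 1483\right) - \frac{512}{125} = \left(75 - 1483\right) - \frac{512}{125} = -1408 - \frac{512}{125} = - \frac{176512}{125}$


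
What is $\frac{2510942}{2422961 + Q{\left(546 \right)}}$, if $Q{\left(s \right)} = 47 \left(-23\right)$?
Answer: $\frac{1255471}{1210940} \approx 1.0368$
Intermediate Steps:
$Q{\left(s \right)} = -1081$
$\frac{2510942}{2422961 + Q{\left(546 \right)}} = \frac{2510942}{2422961 - 1081} = \frac{2510942}{2421880} = 2510942 \cdot \frac{1}{2421880} = \frac{1255471}{1210940}$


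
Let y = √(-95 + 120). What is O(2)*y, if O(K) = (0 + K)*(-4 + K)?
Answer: -20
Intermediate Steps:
y = 5 (y = √25 = 5)
O(K) = K*(-4 + K)
O(2)*y = (2*(-4 + 2))*5 = (2*(-2))*5 = -4*5 = -20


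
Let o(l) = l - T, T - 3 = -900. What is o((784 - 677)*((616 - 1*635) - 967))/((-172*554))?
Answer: 104605/95288 ≈ 1.0978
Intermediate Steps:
T = -897 (T = 3 - 900 = -897)
o(l) = 897 + l (o(l) = l - 1*(-897) = l + 897 = 897 + l)
o((784 - 677)*((616 - 1*635) - 967))/((-172*554)) = (897 + (784 - 677)*((616 - 1*635) - 967))/((-172*554)) = (897 + 107*((616 - 635) - 967))/(-95288) = (897 + 107*(-19 - 967))*(-1/95288) = (897 + 107*(-986))*(-1/95288) = (897 - 105502)*(-1/95288) = -104605*(-1/95288) = 104605/95288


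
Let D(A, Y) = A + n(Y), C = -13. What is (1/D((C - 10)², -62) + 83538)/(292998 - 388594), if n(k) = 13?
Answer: -45277597/51813032 ≈ -0.87387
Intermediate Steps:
D(A, Y) = 13 + A (D(A, Y) = A + 13 = 13 + A)
(1/D((C - 10)², -62) + 83538)/(292998 - 388594) = (1/(13 + (-13 - 10)²) + 83538)/(292998 - 388594) = (1/(13 + (-23)²) + 83538)/(-95596) = (1/(13 + 529) + 83538)*(-1/95596) = (1/542 + 83538)*(-1/95596) = (45277597/542)*(-1/95596) = -45277597/51813032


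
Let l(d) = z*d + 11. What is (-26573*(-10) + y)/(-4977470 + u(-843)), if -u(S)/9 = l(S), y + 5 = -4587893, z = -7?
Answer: 2161084/2515339 ≈ 0.85916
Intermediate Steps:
l(d) = 11 - 7*d (l(d) = -7*d + 11 = 11 - 7*d)
y = -4587898 (y = -5 - 4587893 = -4587898)
u(S) = -99 + 63*S (u(S) = -9*(11 - 7*S) = -99 + 63*S)
(-26573*(-10) + y)/(-4977470 + u(-843)) = (-26573*(-10) - 4587898)/(-4977470 + (-99 + 63*(-843))) = (265730 - 4587898)/(-4977470 + (-99 - 53109)) = -4322168/(-4977470 - 53208) = -4322168/(-5030678) = -4322168*(-1/5030678) = 2161084/2515339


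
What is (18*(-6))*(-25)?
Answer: 2700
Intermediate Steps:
(18*(-6))*(-25) = -108*(-25) = 2700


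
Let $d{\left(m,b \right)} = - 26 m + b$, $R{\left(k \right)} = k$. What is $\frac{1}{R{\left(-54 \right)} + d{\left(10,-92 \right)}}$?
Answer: $- \frac{1}{406} \approx -0.0024631$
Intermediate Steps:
$d{\left(m,b \right)} = b - 26 m$
$\frac{1}{R{\left(-54 \right)} + d{\left(10,-92 \right)}} = \frac{1}{-54 - 352} = \frac{1}{-406} = - \frac{1}{406}$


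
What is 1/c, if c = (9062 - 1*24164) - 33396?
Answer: -1/48498 ≈ -2.0619e-5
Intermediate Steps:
c = -48498 (c = (9062 - 24164) - 33396 = -15102 - 33396 = -48498)
1/c = 1/(-48498) = -1/48498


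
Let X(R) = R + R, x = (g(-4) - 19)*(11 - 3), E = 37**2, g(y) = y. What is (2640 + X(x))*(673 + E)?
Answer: 4639424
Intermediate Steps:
E = 1369
x = -184 (x = (-4 - 19)*(11 - 3) = -23*8 = -184)
X(R) = 2*R
(2640 + X(x))*(673 + E) = (2640 + 2*(-184))*(673 + 1369) = (2640 - 368)*2042 = 2272*2042 = 4639424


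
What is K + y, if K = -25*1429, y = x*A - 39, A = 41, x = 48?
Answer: -33796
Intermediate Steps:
y = 1929 (y = 48*41 - 39 = 1968 - 39 = 1929)
K = -35725
K + y = -35725 + 1929 = -33796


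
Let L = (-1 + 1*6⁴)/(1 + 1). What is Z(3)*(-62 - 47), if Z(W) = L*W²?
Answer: -1270395/2 ≈ -6.3520e+5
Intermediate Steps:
L = 1295/2 (L = (-1 + 1*1296)/2 = (-1 + 1296)*(½) = 1295*(½) = 1295/2 ≈ 647.50)
Z(W) = 1295*W²/2
Z(3)*(-62 - 47) = ((1295/2)*3²)*(-62 - 47) = ((1295/2)*9)*(-109) = (11655/2)*(-109) = -1270395/2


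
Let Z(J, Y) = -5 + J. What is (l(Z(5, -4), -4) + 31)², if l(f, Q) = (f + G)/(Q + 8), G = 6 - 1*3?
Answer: 16129/16 ≈ 1008.1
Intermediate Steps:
G = 3 (G = 6 - 3 = 3)
l(f, Q) = (3 + f)/(8 + Q) (l(f, Q) = (f + 3)/(Q + 8) = (3 + f)/(8 + Q))
(l(Z(5, -4), -4) + 31)² = ((3 + (-5 + 5))/(8 - 4) + 31)² = ((3 + 0)/4 + 31)² = ((¼)*3 + 31)² = (¾ + 31)² = (127/4)² = 16129/16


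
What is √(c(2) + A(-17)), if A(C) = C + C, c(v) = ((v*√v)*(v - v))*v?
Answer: I*√34 ≈ 5.8309*I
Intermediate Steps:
c(v) = 0 (c(v) = (v^(3/2)*0)*v = 0*v = 0)
A(C) = 2*C
√(c(2) + A(-17)) = √(0 + 2*(-17)) = √(0 - 34) = √(-34) = I*√34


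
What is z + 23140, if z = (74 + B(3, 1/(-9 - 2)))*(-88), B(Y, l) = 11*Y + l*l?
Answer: 150956/11 ≈ 13723.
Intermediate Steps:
B(Y, l) = l**2 + 11*Y (B(Y, l) = 11*Y + l**2 = l**2 + 11*Y)
z = -103584/11 (z = (74 + ((1/(-9 - 2))**2 + 11*3))*(-88) = (74 + ((1/(-11))**2 + 33))*(-88) = (74 + ((-1/11)**2 + 33))*(-88) = (74 + (1/121 + 33))*(-88) = (74 + 3994/121)*(-88) = (12948/121)*(-88) = -103584/11 ≈ -9416.7)
z + 23140 = -103584/11 + 23140 = 150956/11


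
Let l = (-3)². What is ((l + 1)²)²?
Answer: 10000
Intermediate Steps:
l = 9
((l + 1)²)² = ((9 + 1)²)² = (10²)² = 100² = 10000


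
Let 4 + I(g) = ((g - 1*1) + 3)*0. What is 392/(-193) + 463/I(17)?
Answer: -90927/772 ≈ -117.78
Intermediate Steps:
I(g) = -4 (I(g) = -4 + ((g - 1*1) + 3)*0 = -4 + ((g - 1) + 3)*0 = -4 + ((-1 + g) + 3)*0 = -4 + (2 + g)*0 = -4 + 0 = -4)
392/(-193) + 463/I(17) = 392/(-193) + 463/(-4) = 392*(-1/193) + 463*(-1/4) = -392/193 - 463/4 = -90927/772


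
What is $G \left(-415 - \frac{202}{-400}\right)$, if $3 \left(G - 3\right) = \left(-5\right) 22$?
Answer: $\frac{2790933}{200} \approx 13955.0$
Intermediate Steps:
$G = - \frac{101}{3}$ ($G = 3 + \frac{\left(-5\right) 22}{3} = 3 + \frac{1}{3} \left(-110\right) = 3 - \frac{110}{3} = - \frac{101}{3} \approx -33.667$)
$G \left(-415 - \frac{202}{-400}\right) = - \frac{101 \left(-415 - \frac{202}{-400}\right)}{3} = - \frac{101 \left(-415 - - \frac{101}{200}\right)}{3} = - \frac{101 \left(-415 + \frac{101}{200}\right)}{3} = \left(- \frac{101}{3}\right) \left(- \frac{82899}{200}\right) = \frac{2790933}{200}$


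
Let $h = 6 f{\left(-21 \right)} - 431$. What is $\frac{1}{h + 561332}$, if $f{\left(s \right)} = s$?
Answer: $\frac{1}{560775} \approx 1.7832 \cdot 10^{-6}$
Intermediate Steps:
$h = -557$ ($h = 6 \left(-21\right) - 431 = -126 - 431 = -557$)
$\frac{1}{h + 561332} = \frac{1}{-557 + 561332} = \frac{1}{560775}$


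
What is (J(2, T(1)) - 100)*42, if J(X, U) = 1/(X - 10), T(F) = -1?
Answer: -16821/4 ≈ -4205.3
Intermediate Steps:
J(X, U) = 1/(-10 + X)
(J(2, T(1)) - 100)*42 = (1/(-10 + 2) - 100)*42 = (1/(-8) - 100)*42 = (-1/8 - 100)*42 = -801/8*42 = -16821/4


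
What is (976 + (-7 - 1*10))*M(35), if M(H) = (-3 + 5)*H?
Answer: 67130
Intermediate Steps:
M(H) = 2*H
(976 + (-7 - 1*10))*M(35) = (976 + (-7 - 1*10))*(2*35) = (976 + (-7 - 10))*70 = (976 - 17)*70 = 959*70 = 67130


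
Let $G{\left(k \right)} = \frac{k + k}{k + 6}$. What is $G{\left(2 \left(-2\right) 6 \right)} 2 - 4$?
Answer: $\frac{4}{3} \approx 1.3333$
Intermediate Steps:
$G{\left(k \right)} = \frac{2 k}{6 + k}$
$G{\left(2 \left(-2\right) 6 \right)} 2 - 4 = \frac{2 \cdot 2 \left(-2\right) 6}{6 + 2 \left(-2\right) 6} \cdot 2 - 4 = \frac{2 \left(\left(-4\right) 6\right)}{6 - 24} \cdot 2 - 4 = 2 \left(-24\right) \frac{1}{6 - 24} \cdot 2 - 4 = 2 \left(-24\right) \frac{1}{-18} \cdot 2 - 4 = 2 \left(-24\right) \left(- \frac{1}{18}\right) 2 - 4 = \frac{8}{3} \cdot 2 - 4 = \frac{16}{3} - 4 = \frac{4}{3}$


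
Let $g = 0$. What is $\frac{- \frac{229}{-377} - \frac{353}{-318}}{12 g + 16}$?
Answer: $\frac{205903}{1918176} \approx 0.10734$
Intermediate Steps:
$\frac{- \frac{229}{-377} - \frac{353}{-318}}{12 g + 16} = \frac{- \frac{229}{-377} - \frac{353}{-318}}{12 \cdot 0 + 16} = \frac{\left(-229\right) \left(- \frac{1}{377}\right) - - \frac{353}{318}}{0 + 16} = \frac{\frac{229}{377} + \frac{353}{318}}{16} = \frac{205903}{119886} \cdot \frac{1}{16} = \frac{205903}{1918176}$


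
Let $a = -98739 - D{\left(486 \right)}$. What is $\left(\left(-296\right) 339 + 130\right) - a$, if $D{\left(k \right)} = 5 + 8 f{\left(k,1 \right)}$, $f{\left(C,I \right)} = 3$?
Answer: $-1446$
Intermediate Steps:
$D{\left(k \right)} = 29$ ($D{\left(k \right)} = 5 + 8 \cdot 3 = 5 + 24 = 29$)
$a = -98768$ ($a = -98739 - 29 = -98768$)
$\left(\left(-296\right) 339 + 130\right) - a = \left(\left(-296\right) 339 + 130\right) - -98768 = \left(-100344 + 130\right) + 98768 = -100214 + 98768 = -1446$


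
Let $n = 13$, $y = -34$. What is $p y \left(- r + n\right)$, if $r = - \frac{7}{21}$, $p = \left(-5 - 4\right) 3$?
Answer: $12240$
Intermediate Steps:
$p = -27$ ($p = \left(-9\right) 3 = -27$)
$r = - \frac{1}{3}$ ($r = \left(-7\right) \frac{1}{21} = - \frac{1}{3} \approx -0.33333$)
$p y \left(- r + n\right) = \left(-27\right) \left(-34\right) \left(\left(-1\right) \left(- \frac{1}{3}\right) + 13\right) = 918 \left(\frac{1}{3} + 13\right) = 918 \cdot \frac{40}{3} = 12240$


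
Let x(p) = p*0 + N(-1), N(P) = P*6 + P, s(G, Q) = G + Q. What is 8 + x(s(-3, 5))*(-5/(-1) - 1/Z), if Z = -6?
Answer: -169/6 ≈ -28.167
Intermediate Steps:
N(P) = 7*P (N(P) = 6*P + P = 7*P)
x(p) = -7 (x(p) = p*0 + 7*(-1) = 0 - 7 = -7)
8 + x(s(-3, 5))*(-5/(-1) - 1/Z) = 8 - 7*(-5/(-1) - 1/(-6)) = 8 - 7*(-5*(-1) - 1*(-⅙)) = 8 - 7*(5 + ⅙) = 8 - 7*31/6 = 8 - 217/6 = -169/6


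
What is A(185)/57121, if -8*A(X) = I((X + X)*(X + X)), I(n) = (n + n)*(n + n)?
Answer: -9370805000/57121 ≈ -1.6405e+5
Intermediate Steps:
I(n) = 4*n² (I(n) = (2*n)*(2*n) = 4*n²)
A(X) = -8*X⁴ (A(X) = -((X + X)*(X + X))²/2 = -((2*X)*(2*X))²/2 = -(4*X²)²/2 = -16*X⁴/2 = -8*X⁴)
A(185)/57121 = -8*185⁴/57121 = -8*1171350625*(1/57121) = -9370805000*1/57121 = -9370805000/57121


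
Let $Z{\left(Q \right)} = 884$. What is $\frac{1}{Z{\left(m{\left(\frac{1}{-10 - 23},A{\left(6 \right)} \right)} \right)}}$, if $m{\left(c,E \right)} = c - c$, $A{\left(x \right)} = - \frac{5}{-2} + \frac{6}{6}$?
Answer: $\frac{1}{884} \approx 0.0011312$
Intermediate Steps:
$A{\left(x \right)} = \frac{7}{2}$ ($A{\left(x \right)} = \left(-5\right) \left(- \frac{1}{2}\right) + 6 \cdot \frac{1}{6} = \frac{5}{2} + 1 = \frac{7}{2}$)
$m{\left(c,E \right)} = 0$
$\frac{1}{Z{\left(m{\left(\frac{1}{-10 - 23},A{\left(6 \right)} \right)} \right)}} = \frac{1}{884}$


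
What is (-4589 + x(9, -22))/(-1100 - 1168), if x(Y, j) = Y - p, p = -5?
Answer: 1525/756 ≈ 2.0172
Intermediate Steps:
x(Y, j) = 5 + Y (x(Y, j) = Y - 1*(-5) = Y + 5 = 5 + Y)
(-4589 + x(9, -22))/(-1100 - 1168) = (-4589 + (5 + 9))/(-1100 - 1168) = (-4589 + 14)/(-2268) = -4575*(-1/2268) = 1525/756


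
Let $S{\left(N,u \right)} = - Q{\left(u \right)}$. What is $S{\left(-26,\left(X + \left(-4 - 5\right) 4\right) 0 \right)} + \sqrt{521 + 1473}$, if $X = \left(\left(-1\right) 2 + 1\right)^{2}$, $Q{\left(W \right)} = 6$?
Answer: $-6 + \sqrt{1994} \approx 38.654$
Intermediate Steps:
$X = 1$ ($X = \left(-2 + 1\right)^{2} = \left(-1\right)^{2} = 1$)
$S{\left(N,u \right)} = -6$ ($S{\left(N,u \right)} = \left(-1\right) 6 = -6$)
$S{\left(-26,\left(X + \left(-4 - 5\right) 4\right) 0 \right)} + \sqrt{521 + 1473} = -6 + \sqrt{521 + 1473} = -6 + \sqrt{1994}$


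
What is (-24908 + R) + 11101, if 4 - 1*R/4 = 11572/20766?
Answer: -143215097/10383 ≈ -13793.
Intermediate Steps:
R = 142984/10383 (R = 16 - 46288/20766 = 16 - 4*5786/10383 = 16 - 23144/10383 = 142984/10383 ≈ 13.771)
(-24908 + R) + 11101 = (-24908 + 142984/10383) + 11101 = -258476780/10383 + 11101 = -143215097/10383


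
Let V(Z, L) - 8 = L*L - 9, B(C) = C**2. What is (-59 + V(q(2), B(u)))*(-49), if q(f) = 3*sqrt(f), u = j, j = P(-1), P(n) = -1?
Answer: 2891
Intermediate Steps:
j = -1
u = -1
V(Z, L) = -1 + L**2 (V(Z, L) = 8 + (L*L - 9) = 8 + (L**2 - 9) = 8 + (-9 + L**2) = -1 + L**2)
(-59 + V(q(2), B(u)))*(-49) = (-59 + (-1 + ((-1)**2)**2))*(-49) = (-59 + (-1 + 1**2))*(-49) = (-59 + (-1 + 1))*(-49) = (-59 + 0)*(-49) = -59*(-49) = 2891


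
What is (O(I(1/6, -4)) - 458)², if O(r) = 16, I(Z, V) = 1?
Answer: 195364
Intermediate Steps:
(O(I(1/6, -4)) - 458)² = (16 - 458)² = (-442)² = 195364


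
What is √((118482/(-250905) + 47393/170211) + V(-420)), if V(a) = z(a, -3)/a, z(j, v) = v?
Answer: I*√296530731656760742617/39859671558 ≈ 0.43202*I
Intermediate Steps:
V(a) = -3/a
√((118482/(-250905) + 47393/170211) + V(-420)) = √((118482/(-250905) + 47393/170211) - 3/(-420)) = √((118482*(-1/250905) + 47393*(1/170211)) - 3*(-1/420)) = √((-39494/83635 + 47393/170211) + 1/140) = √(-2758599679/14235596985 + 1/140) = √(-14878734323/79719343116) = I*√296530731656760742617/39859671558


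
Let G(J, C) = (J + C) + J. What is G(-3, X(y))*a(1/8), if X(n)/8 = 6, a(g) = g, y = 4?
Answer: 21/4 ≈ 5.2500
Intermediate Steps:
X(n) = 48 (X(n) = 8*6 = 48)
G(J, C) = C + 2*J (G(J, C) = (C + J) + J = C + 2*J)
G(-3, X(y))*a(1/8) = (48 + 2*(-3))/8 = (48 - 6)*(⅛) = 42*(⅛) = 21/4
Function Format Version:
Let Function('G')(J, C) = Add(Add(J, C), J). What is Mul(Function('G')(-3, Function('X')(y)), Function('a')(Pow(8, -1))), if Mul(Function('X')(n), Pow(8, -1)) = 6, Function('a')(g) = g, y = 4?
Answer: Rational(21, 4) ≈ 5.2500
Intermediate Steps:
Function('X')(n) = 48 (Function('X')(n) = Mul(8, 6) = 48)
Function('G')(J, C) = Add(C, Mul(2, J)) (Function('G')(J, C) = Add(Add(C, J), J) = Add(C, Mul(2, J)))
Mul(Function('G')(-3, Function('X')(y)), Function('a')(Pow(8, -1))) = Mul(Add(48, Mul(2, -3)), Pow(8, -1)) = Mul(Add(48, -6), Rational(1, 8)) = Mul(42, Rational(1, 8)) = Rational(21, 4)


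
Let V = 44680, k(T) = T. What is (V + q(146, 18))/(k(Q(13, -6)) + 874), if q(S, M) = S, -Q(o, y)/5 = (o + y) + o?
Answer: 7471/129 ≈ 57.915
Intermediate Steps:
Q(o, y) = -10*o - 5*y (Q(o, y) = -5*((o + y) + o) = -5*(y + 2*o) = -10*o - 5*y)
(V + q(146, 18))/(k(Q(13, -6)) + 874) = (44680 + 146)/((-10*13 - 5*(-6)) + 874) = 44826/((-130 + 30) + 874) = 44826/(-100 + 874) = 44826/774 = 44826*(1/774) = 7471/129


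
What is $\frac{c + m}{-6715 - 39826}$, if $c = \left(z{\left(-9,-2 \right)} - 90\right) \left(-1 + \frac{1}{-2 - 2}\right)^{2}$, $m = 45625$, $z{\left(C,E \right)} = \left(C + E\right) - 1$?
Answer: $- \frac{363725}{372328} \approx -0.97689$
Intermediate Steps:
$z{\left(C,E \right)} = -1 + C + E$
$c = - \frac{1275}{8}$ ($c = \left(\left(-1 - 9 - 2\right) - 90\right) \left(-1 + \frac{1}{-2 - 2}\right)^{2} = \left(-12 - 90\right) \left(-1 + \frac{1}{-4}\right)^{2} = - 102 \left(-1 - \frac{1}{4}\right)^{2} = - 102 \left(- \frac{5}{4}\right)^{2} = \left(-102\right) \frac{25}{16} = - \frac{1275}{8} \approx -159.38$)
$\frac{c + m}{-6715 - 39826} = \frac{- \frac{1275}{8} + 45625}{-6715 - 39826} = \frac{363725}{8 \left(-46541\right)} = \frac{363725}{8} \left(- \frac{1}{46541}\right) = - \frac{363725}{372328}$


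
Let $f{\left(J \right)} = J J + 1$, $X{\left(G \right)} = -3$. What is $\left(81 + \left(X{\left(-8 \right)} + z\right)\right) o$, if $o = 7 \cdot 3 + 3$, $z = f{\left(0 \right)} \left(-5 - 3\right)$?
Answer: $1680$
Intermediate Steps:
$f{\left(J \right)} = 1 + J^{2}$ ($f{\left(J \right)} = J^{2} + 1 = 1 + J^{2}$)
$z = -8$ ($z = \left(1 + 0^{2}\right) \left(-5 - 3\right) = \left(1 + 0\right) \left(-8\right) = 1 \left(-8\right) = -8$)
$o = 24$ ($o = 21 + 3 = 24$)
$\left(81 + \left(X{\left(-8 \right)} + z\right)\right) o = \left(81 - 11\right) 24 = 70 \cdot 24 = 1680$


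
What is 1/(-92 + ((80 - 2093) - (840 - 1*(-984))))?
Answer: -1/3929 ≈ -0.00025452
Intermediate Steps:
1/(-92 + ((80 - 2093) - (840 - 1*(-984)))) = 1/(-92 + (-2013 - (840 + 984))) = 1/(-92 + (-2013 - 1*1824)) = 1/(-92 + (-2013 - 1824)) = 1/(-92 - 3837) = 1/(-3929) = -1/3929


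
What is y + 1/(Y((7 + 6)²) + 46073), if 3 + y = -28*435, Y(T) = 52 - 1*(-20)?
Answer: -562184534/46145 ≈ -12183.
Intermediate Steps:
Y(T) = 72 (Y(T) = 52 + 20 = 72)
y = -12183 (y = -3 - 28*435 = -3 - 12180 = -12183)
y + 1/(Y((7 + 6)²) + 46073) = -12183 + 1/(72 + 46073) = -12183 + 1/46145 = -562184534/46145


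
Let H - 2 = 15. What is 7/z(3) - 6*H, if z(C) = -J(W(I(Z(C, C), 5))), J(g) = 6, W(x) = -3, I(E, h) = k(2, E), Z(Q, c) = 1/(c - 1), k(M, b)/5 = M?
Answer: -619/6 ≈ -103.17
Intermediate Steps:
k(M, b) = 5*M
Z(Q, c) = 1/(-1 + c)
H = 17 (H = 2 + 15 = 17)
I(E, h) = 10 (I(E, h) = 5*2 = 10)
z(C) = -6 (z(C) = -1*6 = -6)
7/z(3) - 6*H = 7/(-6) - 6*17 = 7*(-⅙) - 102 = -7/6 - 102 = -619/6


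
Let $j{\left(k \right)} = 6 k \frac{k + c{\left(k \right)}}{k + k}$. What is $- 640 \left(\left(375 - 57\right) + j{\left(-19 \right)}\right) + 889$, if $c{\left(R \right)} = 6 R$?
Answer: $52729$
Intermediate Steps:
$j{\left(k \right)} = 21 k$ ($j{\left(k \right)} = 6 k \frac{k + 6 k}{k + k} = 6 k \frac{7 k}{2 k} = 6 k 7 k \frac{1}{2 k} = 6 k \frac{7}{2} = 21 k$)
$- 640 \left(\left(375 - 57\right) + j{\left(-19 \right)}\right) + 889 = - 640 \left(\left(375 - 57\right) + 21 \left(-19\right)\right) + 889 = - 640 \left(318 - 399\right) + 889 = \left(-640\right) \left(-81\right) + 889 = 51840 + 889 = 52729$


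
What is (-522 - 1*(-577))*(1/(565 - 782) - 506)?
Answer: -6039165/217 ≈ -27830.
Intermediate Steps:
(-522 - 1*(-577))*(1/(565 - 782) - 506) = (-522 + 577)*(1/(-217) - 506) = 55*(-1/217 - 506) = 55*(-109803/217) = -6039165/217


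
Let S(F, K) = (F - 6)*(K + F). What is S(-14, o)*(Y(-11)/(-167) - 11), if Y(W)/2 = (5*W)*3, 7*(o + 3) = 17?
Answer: -3074280/1169 ≈ -2629.8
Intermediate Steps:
o = -4/7 (o = -3 + (⅐)*17 = -3 + 17/7 = -4/7 ≈ -0.57143)
Y(W) = 30*W (Y(W) = 2*((5*W)*3) = 2*(15*W) = 30*W)
S(F, K) = (-6 + F)*(F + K)
S(-14, o)*(Y(-11)/(-167) - 11) = ((-14)² - 6*(-14) - 6*(-4/7) - 14*(-4/7))*((30*(-11))/(-167) - 11) = (196 + 84 + 24/7 + 8)*(-330*(-1/167) - 11) = 2040*(330/167 - 11)/7 = (2040/7)*(-1507/167) = -3074280/1169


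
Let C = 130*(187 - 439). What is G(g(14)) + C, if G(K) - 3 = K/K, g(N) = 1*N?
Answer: -32756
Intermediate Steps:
g(N) = N
C = -32760 (C = 130*(-252) = -32760)
G(K) = 4 (G(K) = 3 + K/K = 3 + 1 = 4)
G(g(14)) + C = 4 - 32760 = -32756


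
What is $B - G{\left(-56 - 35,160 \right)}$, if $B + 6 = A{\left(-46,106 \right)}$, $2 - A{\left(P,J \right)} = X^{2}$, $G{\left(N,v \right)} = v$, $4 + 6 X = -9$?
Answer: $- \frac{6073}{36} \approx -168.69$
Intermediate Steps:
$X = - \frac{13}{6}$ ($X = - \frac{2}{3} + \frac{1}{6} \left(-9\right) = - \frac{2}{3} - \frac{3}{2} = - \frac{13}{6} \approx -2.1667$)
$A{\left(P,J \right)} = - \frac{97}{36}$ ($A{\left(P,J \right)} = 2 - \left(- \frac{13}{6}\right)^{2} = 2 - \frac{169}{36} = - \frac{97}{36}$)
$B = - \frac{313}{36}$ ($B = -6 - \frac{97}{36} = - \frac{313}{36} \approx -8.6944$)
$B - G{\left(-56 - 35,160 \right)} = - \frac{313}{36} - 160 = - \frac{6073}{36}$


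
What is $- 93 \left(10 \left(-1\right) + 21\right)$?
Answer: $-1023$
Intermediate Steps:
$- 93 \left(10 \left(-1\right) + 21\right) = - 93 \left(-10 + 21\right) = \left(-93\right) 11 = -1023$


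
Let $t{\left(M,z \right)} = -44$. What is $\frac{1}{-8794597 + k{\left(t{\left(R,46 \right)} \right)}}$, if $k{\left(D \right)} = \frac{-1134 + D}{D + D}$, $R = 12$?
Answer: $- \frac{44}{386961679} \approx -1.1371 \cdot 10^{-7}$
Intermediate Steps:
$k{\left(D \right)} = \frac{-1134 + D}{2 D}$
$\frac{1}{-8794597 + k{\left(t{\left(R,46 \right)} \right)}} = \frac{1}{-8794597 + \frac{-1134 - 44}{2 \left(-44\right)}} = \frac{1}{-8794597 + \frac{1}{2} \left(- \frac{1}{44}\right) \left(-1178\right)} = \frac{1}{-8794597 + \frac{589}{44}} = \frac{1}{- \frac{386961679}{44}} = - \frac{44}{386961679}$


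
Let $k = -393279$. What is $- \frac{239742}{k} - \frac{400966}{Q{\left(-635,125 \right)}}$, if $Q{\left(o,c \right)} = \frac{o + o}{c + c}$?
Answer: $\frac{1314106045028}{16648811} \approx 78931.0$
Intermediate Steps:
$Q{\left(o,c \right)} = \frac{o}{c}$ ($Q{\left(o,c \right)} = \frac{2 o}{2 c} = 2 o \frac{1}{2 c} = \frac{o}{c}$)
$- \frac{239742}{k} - \frac{400966}{Q{\left(-635,125 \right)}} = - \frac{239742}{-393279} - \frac{400966}{\left(-635\right) \frac{1}{125}} = \left(-239742\right) \left(- \frac{1}{393279}\right) - \frac{400966}{\left(-635\right) \frac{1}{125}} = \frac{79914}{131093} - \frac{400966}{- \frac{127}{25}} = \frac{79914}{131093} - - \frac{10024150}{127} = \frac{79914}{131093} + \frac{10024150}{127} = \frac{1314106045028}{16648811}$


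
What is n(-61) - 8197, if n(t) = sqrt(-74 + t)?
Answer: -8197 + 3*I*sqrt(15) ≈ -8197.0 + 11.619*I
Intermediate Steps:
n(-61) - 8197 = sqrt(-74 - 61) - 8197 = sqrt(-135) - 8197 = 3*I*sqrt(15) - 8197 = -8197 + 3*I*sqrt(15)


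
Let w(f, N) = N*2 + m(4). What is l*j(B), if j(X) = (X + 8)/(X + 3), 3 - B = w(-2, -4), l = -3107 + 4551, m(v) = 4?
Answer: 2166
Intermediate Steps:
l = 1444
w(f, N) = 4 + 2*N (w(f, N) = N*2 + 4 = 2*N + 4 = 4 + 2*N)
B = 7 (B = 3 - (4 + 2*(-4)) = 3 - (4 - 8) = 3 - 1*(-4) = 3 + 4 = 7)
j(X) = (8 + X)/(3 + X)
l*j(B) = 1444*((8 + 7)/(3 + 7)) = 1444*(15/10) = 1444*((⅒)*15) = 1444*(3/2) = 2166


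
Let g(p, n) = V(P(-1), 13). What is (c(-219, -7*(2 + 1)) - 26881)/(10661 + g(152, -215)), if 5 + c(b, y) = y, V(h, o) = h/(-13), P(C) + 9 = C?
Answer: -116597/46201 ≈ -2.5237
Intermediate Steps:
P(C) = -9 + C
V(h, o) = -h/13 (V(h, o) = h*(-1/13) = -h/13)
g(p, n) = 10/13 (g(p, n) = -(-9 - 1)/13 = -1/13*(-10) = 10/13)
c(b, y) = -5 + y
(c(-219, -7*(2 + 1)) - 26881)/(10661 + g(152, -215)) = ((-5 - 7*(2 + 1)) - 26881)/(10661 + 10/13) = ((-5 - 7*3) - 26881)/(138603/13) = ((-5 - 21) - 26881)*(13/138603) = (-26 - 26881)*(13/138603) = -26907*13/138603 = -116597/46201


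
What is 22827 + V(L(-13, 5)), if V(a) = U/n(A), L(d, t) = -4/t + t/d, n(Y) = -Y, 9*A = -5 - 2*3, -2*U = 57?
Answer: 501681/22 ≈ 22804.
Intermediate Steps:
U = -57/2 (U = -½*57 = -57/2 ≈ -28.500)
A = -11/9 (A = (-5 - 2*3)/9 = (-5 - 6)/9 = (⅑)*(-11) = -11/9 ≈ -1.2222)
V(a) = -513/22 (V(a) = -57/(2*((-1*(-11/9)))) = -57/(2*11/9) = -57/2*9/11 = -513/22)
22827 + V(L(-13, 5)) = 22827 - 513/22 = 501681/22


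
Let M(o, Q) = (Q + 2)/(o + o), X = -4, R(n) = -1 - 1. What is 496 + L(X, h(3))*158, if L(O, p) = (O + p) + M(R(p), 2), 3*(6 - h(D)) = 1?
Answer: 1804/3 ≈ 601.33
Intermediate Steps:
R(n) = -2
h(D) = 17/3 (h(D) = 6 - ⅓*1 = 6 - ⅓ = 17/3)
M(o, Q) = (2 + Q)/(2*o) (M(o, Q) = (2 + Q)/((2*o)) = (2 + Q)*(1/(2*o)) = (2 + Q)/(2*o))
L(O, p) = -1 + O + p (L(O, p) = (O + p) + (½)*(2 + 2)/(-2) = (O + p) + (½)*(-½)*4 = (O + p) - 1 = -1 + O + p)
496 + L(X, h(3))*158 = 496 + (-1 - 4 + 17/3)*158 = 496 + (⅔)*158 = 496 + 316/3 = 1804/3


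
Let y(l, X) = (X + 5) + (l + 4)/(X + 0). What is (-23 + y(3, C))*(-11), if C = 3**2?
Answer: 814/9 ≈ 90.444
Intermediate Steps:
C = 9
y(l, X) = 5 + X + (4 + l)/X (y(l, X) = (5 + X) + (4 + l)/X = 5 + X + (4 + l)/X)
(-23 + y(3, C))*(-11) = (-23 + (4 + 3 + 9*(5 + 9))/9)*(-11) = (-23 + (4 + 3 + 9*14)/9)*(-11) = (-23 + (4 + 3 + 126)/9)*(-11) = (-23 + (1/9)*133)*(-11) = (-23 + 133/9)*(-11) = -74/9*(-11) = 814/9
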